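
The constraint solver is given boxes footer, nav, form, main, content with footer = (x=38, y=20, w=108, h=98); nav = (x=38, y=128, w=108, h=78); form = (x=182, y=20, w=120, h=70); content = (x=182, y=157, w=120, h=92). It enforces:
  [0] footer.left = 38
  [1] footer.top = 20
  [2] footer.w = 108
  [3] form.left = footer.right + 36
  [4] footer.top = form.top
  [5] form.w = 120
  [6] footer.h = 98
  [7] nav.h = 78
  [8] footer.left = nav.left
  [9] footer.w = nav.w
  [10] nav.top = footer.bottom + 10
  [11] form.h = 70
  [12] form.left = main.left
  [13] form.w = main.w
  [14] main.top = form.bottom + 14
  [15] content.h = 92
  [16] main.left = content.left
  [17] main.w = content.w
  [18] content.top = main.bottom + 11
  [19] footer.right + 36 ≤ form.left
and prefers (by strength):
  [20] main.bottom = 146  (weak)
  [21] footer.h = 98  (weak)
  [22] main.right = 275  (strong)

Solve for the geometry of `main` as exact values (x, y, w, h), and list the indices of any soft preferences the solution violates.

1. main.x = 182  [form.left = main.left]
2. main.w = 120  [form.w = main.w]
3. main.y = 104  [main.top = form.bottom + 14]
4. main.h = 42  [content.top = main.bottom + 11]

main = (x=182, y=104, w=120, h=42)
violated soft preferences: 22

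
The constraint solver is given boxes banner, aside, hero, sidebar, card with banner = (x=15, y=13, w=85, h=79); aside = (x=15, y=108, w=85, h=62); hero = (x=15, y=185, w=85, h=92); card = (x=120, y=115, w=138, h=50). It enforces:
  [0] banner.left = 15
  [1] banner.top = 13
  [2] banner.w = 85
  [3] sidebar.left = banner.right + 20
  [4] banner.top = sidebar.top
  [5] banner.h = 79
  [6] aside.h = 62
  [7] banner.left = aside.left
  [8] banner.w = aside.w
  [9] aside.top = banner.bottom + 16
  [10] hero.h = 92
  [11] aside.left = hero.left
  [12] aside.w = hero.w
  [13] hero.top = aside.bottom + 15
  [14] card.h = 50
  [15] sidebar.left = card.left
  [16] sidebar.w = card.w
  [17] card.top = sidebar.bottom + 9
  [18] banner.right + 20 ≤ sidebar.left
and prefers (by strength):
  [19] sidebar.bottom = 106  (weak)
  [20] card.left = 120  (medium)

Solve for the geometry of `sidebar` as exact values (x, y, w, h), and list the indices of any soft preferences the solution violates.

sidebar = (x=120, y=13, w=138, h=93)
violated soft preferences: none

1. sidebar.x = 120  [sidebar.left = banner.right + 20]
2. sidebar.y = 13  [banner.top = sidebar.top]
3. sidebar.w = 138  [sidebar.w = card.w]
4. sidebar.h = 93  [card.top = sidebar.bottom + 9]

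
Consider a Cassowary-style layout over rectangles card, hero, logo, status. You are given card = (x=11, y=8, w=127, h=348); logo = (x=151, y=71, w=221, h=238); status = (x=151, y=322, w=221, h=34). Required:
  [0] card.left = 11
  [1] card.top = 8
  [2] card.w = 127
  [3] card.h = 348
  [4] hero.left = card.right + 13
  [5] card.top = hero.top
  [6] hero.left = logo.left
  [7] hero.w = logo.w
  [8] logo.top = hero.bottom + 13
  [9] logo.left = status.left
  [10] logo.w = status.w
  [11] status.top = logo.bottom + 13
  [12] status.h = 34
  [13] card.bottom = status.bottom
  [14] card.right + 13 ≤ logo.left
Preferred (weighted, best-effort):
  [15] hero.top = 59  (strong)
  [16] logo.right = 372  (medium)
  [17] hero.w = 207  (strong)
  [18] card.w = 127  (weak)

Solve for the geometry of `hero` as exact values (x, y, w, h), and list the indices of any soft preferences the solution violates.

1. hero.x = 151  [hero.left = card.right + 13]
2. hero.y = 8  [card.top = hero.top]
3. hero.w = 221  [hero.w = logo.w]
4. hero.h = 50  [logo.top = hero.bottom + 13]

hero = (x=151, y=8, w=221, h=50)
violated soft preferences: 15, 17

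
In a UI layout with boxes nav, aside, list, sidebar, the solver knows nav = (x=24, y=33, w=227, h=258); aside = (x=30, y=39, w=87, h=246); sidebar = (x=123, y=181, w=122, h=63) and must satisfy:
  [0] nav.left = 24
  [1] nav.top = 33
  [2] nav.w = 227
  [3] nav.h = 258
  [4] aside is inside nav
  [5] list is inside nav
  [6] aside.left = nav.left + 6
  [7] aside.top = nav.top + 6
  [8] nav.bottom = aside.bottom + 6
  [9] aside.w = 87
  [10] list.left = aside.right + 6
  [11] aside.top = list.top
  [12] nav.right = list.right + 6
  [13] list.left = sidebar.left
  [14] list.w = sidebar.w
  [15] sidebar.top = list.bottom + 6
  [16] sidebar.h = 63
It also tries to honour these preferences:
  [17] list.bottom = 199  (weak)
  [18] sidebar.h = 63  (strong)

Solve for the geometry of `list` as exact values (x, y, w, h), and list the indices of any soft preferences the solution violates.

1. list.x = 123  [list.left = aside.right + 6]
2. list.y = 39  [aside.top = list.top]
3. list.w = 122  [nav.right = list.right + 6]
4. list.h = 136  [sidebar.top = list.bottom + 6]

list = (x=123, y=39, w=122, h=136)
violated soft preferences: 17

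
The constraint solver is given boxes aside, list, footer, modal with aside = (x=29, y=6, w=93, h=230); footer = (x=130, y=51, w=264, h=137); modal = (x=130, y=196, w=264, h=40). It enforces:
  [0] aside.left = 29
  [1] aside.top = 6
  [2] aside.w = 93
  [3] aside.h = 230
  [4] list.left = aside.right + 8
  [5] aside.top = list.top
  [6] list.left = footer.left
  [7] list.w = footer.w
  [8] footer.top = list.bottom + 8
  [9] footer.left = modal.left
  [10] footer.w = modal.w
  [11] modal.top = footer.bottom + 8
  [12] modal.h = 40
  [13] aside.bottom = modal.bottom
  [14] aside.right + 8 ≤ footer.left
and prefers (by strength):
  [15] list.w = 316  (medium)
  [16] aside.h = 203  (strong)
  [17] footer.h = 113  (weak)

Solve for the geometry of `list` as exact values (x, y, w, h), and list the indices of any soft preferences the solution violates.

1. list.x = 130  [list.left = aside.right + 8]
2. list.y = 6  [aside.top = list.top]
3. list.w = 264  [list.w = footer.w]
4. list.h = 37  [footer.top = list.bottom + 8]

list = (x=130, y=6, w=264, h=37)
violated soft preferences: 15, 16, 17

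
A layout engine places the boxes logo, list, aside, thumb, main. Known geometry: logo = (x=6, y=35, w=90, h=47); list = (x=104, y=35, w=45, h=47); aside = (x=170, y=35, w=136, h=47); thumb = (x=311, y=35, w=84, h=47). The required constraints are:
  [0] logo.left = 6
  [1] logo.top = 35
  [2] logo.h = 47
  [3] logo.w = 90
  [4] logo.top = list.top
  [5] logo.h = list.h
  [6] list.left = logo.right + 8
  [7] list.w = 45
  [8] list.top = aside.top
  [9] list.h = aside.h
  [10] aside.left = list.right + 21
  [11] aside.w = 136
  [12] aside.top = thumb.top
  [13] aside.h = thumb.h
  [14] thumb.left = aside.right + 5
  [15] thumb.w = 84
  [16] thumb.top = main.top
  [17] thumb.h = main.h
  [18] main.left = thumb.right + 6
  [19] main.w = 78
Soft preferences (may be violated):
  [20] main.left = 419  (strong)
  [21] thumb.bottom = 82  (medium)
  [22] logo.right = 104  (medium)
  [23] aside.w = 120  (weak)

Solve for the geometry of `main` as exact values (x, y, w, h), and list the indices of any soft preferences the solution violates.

1. main.y = 35  [thumb.top = main.top]
2. main.h = 47  [thumb.h = main.h]
3. main.x = 401  [main.left = thumb.right + 6]
4. main.w = 78  [main.w = 78]

main = (x=401, y=35, w=78, h=47)
violated soft preferences: 20, 22, 23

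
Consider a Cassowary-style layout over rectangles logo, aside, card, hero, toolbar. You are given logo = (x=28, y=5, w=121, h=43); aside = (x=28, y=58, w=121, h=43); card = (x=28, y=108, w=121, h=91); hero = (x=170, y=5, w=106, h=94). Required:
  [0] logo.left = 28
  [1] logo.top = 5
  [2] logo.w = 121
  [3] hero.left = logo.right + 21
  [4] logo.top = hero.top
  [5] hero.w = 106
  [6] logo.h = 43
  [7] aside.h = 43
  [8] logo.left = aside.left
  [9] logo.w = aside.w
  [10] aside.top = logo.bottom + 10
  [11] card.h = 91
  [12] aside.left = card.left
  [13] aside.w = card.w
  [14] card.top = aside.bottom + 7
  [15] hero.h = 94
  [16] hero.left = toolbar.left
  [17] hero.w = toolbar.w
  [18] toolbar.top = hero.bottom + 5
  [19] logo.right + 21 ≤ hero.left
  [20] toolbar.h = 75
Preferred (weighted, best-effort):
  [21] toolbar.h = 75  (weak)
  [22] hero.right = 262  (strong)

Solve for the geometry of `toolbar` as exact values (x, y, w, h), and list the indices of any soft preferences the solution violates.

toolbar = (x=170, y=104, w=106, h=75)
violated soft preferences: 22

1. toolbar.x = 170  [hero.left = toolbar.left]
2. toolbar.w = 106  [hero.w = toolbar.w]
3. toolbar.y = 104  [toolbar.top = hero.bottom + 5]
4. toolbar.h = 75  [toolbar.h = 75]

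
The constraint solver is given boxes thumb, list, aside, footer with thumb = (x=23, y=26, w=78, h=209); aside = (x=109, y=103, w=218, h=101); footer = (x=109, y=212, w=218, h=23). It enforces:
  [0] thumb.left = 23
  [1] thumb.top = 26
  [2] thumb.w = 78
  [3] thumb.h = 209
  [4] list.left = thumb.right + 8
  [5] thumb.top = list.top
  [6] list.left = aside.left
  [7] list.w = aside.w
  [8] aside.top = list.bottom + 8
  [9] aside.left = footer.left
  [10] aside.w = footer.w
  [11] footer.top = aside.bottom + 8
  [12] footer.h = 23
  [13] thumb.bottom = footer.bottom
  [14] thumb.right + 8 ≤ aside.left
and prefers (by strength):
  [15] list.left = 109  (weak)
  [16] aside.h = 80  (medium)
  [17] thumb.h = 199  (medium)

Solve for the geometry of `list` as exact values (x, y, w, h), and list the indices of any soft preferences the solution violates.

1. list.x = 109  [list.left = thumb.right + 8]
2. list.y = 26  [thumb.top = list.top]
3. list.w = 218  [list.w = aside.w]
4. list.h = 69  [aside.top = list.bottom + 8]

list = (x=109, y=26, w=218, h=69)
violated soft preferences: 16, 17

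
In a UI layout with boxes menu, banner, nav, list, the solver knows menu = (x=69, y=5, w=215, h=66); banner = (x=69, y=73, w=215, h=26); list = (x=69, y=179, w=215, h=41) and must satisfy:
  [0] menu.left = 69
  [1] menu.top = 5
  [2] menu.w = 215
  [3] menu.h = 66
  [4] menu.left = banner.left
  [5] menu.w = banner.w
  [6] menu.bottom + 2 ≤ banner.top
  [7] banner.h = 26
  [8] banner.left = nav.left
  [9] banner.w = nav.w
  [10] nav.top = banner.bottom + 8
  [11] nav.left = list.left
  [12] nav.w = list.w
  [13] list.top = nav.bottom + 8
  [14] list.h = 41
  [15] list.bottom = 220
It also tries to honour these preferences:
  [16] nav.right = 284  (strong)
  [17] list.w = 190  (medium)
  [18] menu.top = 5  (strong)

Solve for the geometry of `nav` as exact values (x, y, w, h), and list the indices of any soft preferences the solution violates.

nav = (x=69, y=107, w=215, h=64)
violated soft preferences: 17

1. nav.x = 69  [banner.left = nav.left]
2. nav.w = 215  [banner.w = nav.w]
3. nav.y = 107  [nav.top = banner.bottom + 8]
4. nav.h = 64  [list.top = nav.bottom + 8]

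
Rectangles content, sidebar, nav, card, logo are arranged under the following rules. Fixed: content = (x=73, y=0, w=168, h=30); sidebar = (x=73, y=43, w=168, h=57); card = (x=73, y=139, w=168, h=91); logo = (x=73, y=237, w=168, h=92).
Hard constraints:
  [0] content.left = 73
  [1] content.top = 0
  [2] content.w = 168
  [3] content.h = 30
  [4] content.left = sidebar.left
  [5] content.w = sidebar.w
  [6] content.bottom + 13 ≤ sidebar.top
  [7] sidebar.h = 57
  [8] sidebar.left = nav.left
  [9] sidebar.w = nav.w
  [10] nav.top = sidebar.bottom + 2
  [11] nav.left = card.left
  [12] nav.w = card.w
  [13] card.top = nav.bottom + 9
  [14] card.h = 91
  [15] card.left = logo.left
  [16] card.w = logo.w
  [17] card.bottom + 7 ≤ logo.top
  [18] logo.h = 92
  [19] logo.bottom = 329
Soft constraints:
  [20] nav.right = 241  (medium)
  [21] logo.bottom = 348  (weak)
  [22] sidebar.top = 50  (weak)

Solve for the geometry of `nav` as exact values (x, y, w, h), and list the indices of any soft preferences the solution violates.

1. nav.x = 73  [sidebar.left = nav.left]
2. nav.w = 168  [sidebar.w = nav.w]
3. nav.y = 102  [nav.top = sidebar.bottom + 2]
4. nav.h = 28  [card.top = nav.bottom + 9]

nav = (x=73, y=102, w=168, h=28)
violated soft preferences: 21, 22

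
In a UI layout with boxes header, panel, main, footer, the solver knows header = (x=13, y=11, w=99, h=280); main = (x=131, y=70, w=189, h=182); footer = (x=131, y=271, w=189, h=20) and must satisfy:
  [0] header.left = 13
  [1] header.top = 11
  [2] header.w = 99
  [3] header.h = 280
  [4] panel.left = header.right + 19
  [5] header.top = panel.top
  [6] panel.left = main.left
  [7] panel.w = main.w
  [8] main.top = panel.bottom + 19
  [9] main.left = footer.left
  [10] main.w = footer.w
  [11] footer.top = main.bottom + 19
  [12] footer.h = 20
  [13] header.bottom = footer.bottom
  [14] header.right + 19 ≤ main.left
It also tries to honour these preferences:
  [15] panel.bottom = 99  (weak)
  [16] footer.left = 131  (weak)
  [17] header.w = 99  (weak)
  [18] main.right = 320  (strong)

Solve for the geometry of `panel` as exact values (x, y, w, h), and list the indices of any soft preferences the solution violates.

1. panel.x = 131  [panel.left = header.right + 19]
2. panel.y = 11  [header.top = panel.top]
3. panel.w = 189  [panel.w = main.w]
4. panel.h = 40  [main.top = panel.bottom + 19]

panel = (x=131, y=11, w=189, h=40)
violated soft preferences: 15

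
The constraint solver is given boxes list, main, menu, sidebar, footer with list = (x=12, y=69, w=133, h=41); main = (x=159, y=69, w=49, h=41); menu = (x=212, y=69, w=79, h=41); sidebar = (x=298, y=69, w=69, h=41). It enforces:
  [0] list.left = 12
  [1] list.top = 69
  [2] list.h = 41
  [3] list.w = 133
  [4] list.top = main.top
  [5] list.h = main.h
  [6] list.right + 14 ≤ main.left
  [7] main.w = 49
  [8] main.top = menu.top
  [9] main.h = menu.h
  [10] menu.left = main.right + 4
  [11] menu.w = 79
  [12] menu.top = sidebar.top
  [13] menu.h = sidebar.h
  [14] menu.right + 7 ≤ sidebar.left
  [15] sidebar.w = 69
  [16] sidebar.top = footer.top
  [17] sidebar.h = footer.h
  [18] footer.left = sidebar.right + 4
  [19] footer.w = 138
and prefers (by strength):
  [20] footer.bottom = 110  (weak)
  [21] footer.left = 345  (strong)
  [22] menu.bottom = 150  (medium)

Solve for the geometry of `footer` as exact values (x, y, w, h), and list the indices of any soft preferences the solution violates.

1. footer.y = 69  [sidebar.top = footer.top]
2. footer.h = 41  [sidebar.h = footer.h]
3. footer.x = 371  [footer.left = sidebar.right + 4]
4. footer.w = 138  [footer.w = 138]

footer = (x=371, y=69, w=138, h=41)
violated soft preferences: 21, 22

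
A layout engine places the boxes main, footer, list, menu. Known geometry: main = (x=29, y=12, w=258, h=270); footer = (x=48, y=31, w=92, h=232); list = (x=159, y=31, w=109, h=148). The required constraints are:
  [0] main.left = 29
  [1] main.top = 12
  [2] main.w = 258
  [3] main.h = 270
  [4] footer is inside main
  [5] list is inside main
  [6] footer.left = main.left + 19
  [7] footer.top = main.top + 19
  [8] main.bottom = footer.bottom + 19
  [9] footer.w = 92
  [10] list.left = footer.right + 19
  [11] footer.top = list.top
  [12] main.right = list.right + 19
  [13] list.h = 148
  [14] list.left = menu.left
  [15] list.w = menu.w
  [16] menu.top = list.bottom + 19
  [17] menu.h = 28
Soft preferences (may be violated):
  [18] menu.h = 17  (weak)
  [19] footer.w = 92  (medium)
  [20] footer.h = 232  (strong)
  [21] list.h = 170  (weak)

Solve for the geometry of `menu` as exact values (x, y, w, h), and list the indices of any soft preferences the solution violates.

menu = (x=159, y=198, w=109, h=28)
violated soft preferences: 18, 21

1. menu.x = 159  [list.left = menu.left]
2. menu.w = 109  [list.w = menu.w]
3. menu.y = 198  [menu.top = list.bottom + 19]
4. menu.h = 28  [menu.h = 28]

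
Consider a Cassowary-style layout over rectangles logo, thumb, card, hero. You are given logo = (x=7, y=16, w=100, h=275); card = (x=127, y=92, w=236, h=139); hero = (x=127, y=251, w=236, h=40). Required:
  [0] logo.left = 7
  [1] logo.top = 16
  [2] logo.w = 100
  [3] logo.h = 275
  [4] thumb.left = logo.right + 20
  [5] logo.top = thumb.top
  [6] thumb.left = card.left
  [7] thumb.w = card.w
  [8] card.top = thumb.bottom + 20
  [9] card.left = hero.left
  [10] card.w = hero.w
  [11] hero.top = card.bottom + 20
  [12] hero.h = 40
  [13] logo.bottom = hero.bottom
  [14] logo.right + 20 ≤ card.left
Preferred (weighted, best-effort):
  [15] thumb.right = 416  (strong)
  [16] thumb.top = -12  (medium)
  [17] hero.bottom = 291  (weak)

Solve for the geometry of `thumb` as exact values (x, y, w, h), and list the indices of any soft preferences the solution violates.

1. thumb.x = 127  [thumb.left = logo.right + 20]
2. thumb.y = 16  [logo.top = thumb.top]
3. thumb.w = 236  [thumb.w = card.w]
4. thumb.h = 56  [card.top = thumb.bottom + 20]

thumb = (x=127, y=16, w=236, h=56)
violated soft preferences: 15, 16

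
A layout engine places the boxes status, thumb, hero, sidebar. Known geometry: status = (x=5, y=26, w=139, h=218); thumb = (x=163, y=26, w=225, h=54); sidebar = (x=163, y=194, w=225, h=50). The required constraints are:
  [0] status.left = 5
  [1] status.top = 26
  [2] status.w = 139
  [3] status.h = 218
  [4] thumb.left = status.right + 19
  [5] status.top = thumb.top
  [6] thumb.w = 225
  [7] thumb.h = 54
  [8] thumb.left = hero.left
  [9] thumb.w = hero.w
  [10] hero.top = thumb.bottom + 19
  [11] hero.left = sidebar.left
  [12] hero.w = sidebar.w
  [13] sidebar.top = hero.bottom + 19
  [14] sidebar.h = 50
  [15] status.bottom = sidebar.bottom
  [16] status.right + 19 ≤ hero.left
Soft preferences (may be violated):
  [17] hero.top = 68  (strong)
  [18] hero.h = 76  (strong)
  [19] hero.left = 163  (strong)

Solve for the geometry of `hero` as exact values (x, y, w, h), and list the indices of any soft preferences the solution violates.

1. hero.x = 163  [thumb.left = hero.left]
2. hero.w = 225  [thumb.w = hero.w]
3. hero.y = 99  [hero.top = thumb.bottom + 19]
4. hero.h = 76  [sidebar.top = hero.bottom + 19]

hero = (x=163, y=99, w=225, h=76)
violated soft preferences: 17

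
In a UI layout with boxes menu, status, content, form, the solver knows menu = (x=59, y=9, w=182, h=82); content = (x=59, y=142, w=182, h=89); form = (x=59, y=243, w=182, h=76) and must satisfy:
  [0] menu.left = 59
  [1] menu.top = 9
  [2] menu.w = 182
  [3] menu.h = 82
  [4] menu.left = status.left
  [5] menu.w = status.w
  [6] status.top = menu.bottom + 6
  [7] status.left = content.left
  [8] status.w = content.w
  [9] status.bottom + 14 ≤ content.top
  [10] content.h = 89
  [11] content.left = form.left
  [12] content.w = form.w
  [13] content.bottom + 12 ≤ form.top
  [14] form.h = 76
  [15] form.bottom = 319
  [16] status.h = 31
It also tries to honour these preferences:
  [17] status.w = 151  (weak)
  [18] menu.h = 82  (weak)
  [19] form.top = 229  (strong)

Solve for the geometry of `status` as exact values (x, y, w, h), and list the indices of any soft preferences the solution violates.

status = (x=59, y=97, w=182, h=31)
violated soft preferences: 17, 19

1. status.x = 59  [menu.left = status.left]
2. status.w = 182  [menu.w = status.w]
3. status.y = 97  [status.top = menu.bottom + 6]
4. status.h = 31  [status.h = 31]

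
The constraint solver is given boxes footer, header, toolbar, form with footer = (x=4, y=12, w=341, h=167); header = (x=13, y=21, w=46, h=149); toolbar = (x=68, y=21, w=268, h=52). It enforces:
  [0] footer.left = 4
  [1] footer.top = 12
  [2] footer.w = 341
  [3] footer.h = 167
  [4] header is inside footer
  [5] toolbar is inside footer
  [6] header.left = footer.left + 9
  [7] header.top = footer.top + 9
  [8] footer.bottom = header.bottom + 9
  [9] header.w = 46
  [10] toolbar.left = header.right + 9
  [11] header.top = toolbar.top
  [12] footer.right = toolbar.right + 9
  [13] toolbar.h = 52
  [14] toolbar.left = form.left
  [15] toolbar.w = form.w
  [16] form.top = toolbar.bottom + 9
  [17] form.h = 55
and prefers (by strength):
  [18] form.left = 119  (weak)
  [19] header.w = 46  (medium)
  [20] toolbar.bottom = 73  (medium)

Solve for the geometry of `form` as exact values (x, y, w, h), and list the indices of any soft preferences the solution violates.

1. form.x = 68  [toolbar.left = form.left]
2. form.w = 268  [toolbar.w = form.w]
3. form.y = 82  [form.top = toolbar.bottom + 9]
4. form.h = 55  [form.h = 55]

form = (x=68, y=82, w=268, h=55)
violated soft preferences: 18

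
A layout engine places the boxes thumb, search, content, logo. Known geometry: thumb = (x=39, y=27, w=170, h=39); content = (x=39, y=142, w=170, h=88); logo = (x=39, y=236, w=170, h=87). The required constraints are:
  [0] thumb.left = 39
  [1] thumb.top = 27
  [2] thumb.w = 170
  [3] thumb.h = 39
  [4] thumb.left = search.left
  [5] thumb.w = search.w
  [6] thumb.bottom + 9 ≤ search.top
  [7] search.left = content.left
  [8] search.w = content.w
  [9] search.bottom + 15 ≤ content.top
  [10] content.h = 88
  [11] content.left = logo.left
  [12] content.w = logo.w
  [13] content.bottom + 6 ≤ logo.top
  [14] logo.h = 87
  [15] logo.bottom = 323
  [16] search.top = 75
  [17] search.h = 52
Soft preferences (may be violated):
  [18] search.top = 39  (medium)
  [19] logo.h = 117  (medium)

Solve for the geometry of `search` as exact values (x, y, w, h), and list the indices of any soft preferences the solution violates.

search = (x=39, y=75, w=170, h=52)
violated soft preferences: 18, 19

1. search.x = 39  [thumb.left = search.left]
2. search.w = 170  [thumb.w = search.w]
3. search.y = 75  [search.top = 75]
4. search.h = 52  [search.h = 52]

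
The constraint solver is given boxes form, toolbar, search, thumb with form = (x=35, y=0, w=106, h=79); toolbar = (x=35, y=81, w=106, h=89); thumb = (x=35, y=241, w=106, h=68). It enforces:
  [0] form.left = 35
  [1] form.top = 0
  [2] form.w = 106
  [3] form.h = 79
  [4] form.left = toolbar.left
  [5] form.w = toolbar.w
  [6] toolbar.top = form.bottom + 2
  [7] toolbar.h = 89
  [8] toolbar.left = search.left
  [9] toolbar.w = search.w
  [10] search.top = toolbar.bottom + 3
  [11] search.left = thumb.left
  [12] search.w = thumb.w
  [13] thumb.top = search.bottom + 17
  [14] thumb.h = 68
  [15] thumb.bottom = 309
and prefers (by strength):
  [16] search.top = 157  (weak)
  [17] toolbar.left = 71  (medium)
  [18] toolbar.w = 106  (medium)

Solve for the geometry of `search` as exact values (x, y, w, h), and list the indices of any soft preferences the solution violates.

search = (x=35, y=173, w=106, h=51)
violated soft preferences: 16, 17

1. search.x = 35  [toolbar.left = search.left]
2. search.w = 106  [toolbar.w = search.w]
3. search.y = 173  [search.top = toolbar.bottom + 3]
4. search.h = 51  [thumb.top = search.bottom + 17]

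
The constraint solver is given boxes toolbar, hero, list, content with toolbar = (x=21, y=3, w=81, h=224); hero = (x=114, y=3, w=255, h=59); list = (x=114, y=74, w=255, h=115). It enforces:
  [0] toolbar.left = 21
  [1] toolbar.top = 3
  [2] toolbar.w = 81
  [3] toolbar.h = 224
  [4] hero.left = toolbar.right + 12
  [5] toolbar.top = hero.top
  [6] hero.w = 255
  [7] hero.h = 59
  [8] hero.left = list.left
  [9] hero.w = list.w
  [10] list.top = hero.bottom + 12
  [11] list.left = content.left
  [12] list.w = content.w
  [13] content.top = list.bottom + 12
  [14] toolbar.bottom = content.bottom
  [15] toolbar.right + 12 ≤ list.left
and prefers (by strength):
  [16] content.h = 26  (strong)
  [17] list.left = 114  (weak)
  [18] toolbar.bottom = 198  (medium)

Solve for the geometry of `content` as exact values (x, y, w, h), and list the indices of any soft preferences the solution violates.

1. content.x = 114  [list.left = content.left]
2. content.w = 255  [list.w = content.w]
3. content.y = 201  [content.top = list.bottom + 12]
4. content.h = 26  [toolbar.bottom = content.bottom]

content = (x=114, y=201, w=255, h=26)
violated soft preferences: 18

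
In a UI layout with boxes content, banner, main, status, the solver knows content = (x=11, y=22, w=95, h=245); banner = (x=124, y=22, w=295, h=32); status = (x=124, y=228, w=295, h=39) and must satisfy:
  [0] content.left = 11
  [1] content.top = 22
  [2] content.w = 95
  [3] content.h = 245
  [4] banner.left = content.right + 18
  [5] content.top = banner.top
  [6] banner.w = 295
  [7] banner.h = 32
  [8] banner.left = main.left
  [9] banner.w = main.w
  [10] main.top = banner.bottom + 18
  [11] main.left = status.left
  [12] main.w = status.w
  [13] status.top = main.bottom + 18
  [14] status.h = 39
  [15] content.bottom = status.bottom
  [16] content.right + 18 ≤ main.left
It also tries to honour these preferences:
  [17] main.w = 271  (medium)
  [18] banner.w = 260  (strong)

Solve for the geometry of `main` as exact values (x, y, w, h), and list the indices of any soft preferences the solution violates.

1. main.x = 124  [banner.left = main.left]
2. main.w = 295  [banner.w = main.w]
3. main.y = 72  [main.top = banner.bottom + 18]
4. main.h = 138  [status.top = main.bottom + 18]

main = (x=124, y=72, w=295, h=138)
violated soft preferences: 17, 18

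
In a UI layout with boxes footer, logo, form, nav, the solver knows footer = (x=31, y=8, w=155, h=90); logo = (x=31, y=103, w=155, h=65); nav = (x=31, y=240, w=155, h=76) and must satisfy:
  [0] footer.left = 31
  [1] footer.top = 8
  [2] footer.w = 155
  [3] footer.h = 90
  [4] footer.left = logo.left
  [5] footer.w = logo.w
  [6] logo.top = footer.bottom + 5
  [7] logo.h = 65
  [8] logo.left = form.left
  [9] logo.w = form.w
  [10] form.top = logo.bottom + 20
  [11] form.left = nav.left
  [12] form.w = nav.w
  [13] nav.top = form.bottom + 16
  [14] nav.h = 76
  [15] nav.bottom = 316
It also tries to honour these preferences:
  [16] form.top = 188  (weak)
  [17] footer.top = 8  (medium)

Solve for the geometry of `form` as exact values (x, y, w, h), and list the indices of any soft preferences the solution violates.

form = (x=31, y=188, w=155, h=36)
violated soft preferences: none

1. form.x = 31  [logo.left = form.left]
2. form.w = 155  [logo.w = form.w]
3. form.y = 188  [form.top = logo.bottom + 20]
4. form.h = 36  [nav.top = form.bottom + 16]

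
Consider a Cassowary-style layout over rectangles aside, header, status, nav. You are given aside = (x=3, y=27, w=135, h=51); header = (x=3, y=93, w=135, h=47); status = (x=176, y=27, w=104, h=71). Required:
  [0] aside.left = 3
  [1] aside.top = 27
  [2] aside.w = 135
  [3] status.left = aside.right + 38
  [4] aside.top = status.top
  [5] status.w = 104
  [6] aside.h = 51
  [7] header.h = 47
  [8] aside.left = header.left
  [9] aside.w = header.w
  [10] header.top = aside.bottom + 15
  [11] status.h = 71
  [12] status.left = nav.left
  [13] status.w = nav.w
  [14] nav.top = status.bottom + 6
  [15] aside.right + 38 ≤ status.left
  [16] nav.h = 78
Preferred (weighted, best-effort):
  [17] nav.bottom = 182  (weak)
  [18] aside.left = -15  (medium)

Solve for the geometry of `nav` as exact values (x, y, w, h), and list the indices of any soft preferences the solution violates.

1. nav.x = 176  [status.left = nav.left]
2. nav.w = 104  [status.w = nav.w]
3. nav.y = 104  [nav.top = status.bottom + 6]
4. nav.h = 78  [nav.h = 78]

nav = (x=176, y=104, w=104, h=78)
violated soft preferences: 18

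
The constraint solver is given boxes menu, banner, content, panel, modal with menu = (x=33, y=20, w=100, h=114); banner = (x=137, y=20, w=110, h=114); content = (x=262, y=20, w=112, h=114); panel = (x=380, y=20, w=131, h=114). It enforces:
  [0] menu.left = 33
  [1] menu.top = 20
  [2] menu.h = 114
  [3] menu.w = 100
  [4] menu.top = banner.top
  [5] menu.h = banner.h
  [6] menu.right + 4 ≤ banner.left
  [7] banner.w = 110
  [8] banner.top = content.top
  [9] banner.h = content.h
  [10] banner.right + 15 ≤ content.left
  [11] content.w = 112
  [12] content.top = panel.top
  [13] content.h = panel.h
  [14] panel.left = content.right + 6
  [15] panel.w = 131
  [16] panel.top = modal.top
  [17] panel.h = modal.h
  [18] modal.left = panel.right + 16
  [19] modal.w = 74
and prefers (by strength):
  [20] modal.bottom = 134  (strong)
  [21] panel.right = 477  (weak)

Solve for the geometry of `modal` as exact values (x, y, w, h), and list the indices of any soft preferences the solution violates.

modal = (x=527, y=20, w=74, h=114)
violated soft preferences: 21

1. modal.y = 20  [panel.top = modal.top]
2. modal.h = 114  [panel.h = modal.h]
3. modal.x = 527  [modal.left = panel.right + 16]
4. modal.w = 74  [modal.w = 74]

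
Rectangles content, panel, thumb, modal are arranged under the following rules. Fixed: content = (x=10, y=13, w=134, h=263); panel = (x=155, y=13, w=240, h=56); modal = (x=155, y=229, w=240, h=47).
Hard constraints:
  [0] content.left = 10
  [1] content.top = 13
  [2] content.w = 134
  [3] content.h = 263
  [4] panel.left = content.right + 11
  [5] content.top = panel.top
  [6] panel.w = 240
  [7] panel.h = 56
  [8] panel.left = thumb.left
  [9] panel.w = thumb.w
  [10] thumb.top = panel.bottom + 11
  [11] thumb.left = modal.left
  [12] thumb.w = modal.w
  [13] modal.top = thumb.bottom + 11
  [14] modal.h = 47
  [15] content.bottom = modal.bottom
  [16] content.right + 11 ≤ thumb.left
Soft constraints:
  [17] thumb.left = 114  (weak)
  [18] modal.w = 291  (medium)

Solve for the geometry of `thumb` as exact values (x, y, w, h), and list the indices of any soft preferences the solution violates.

1. thumb.x = 155  [panel.left = thumb.left]
2. thumb.w = 240  [panel.w = thumb.w]
3. thumb.y = 80  [thumb.top = panel.bottom + 11]
4. thumb.h = 138  [modal.top = thumb.bottom + 11]

thumb = (x=155, y=80, w=240, h=138)
violated soft preferences: 17, 18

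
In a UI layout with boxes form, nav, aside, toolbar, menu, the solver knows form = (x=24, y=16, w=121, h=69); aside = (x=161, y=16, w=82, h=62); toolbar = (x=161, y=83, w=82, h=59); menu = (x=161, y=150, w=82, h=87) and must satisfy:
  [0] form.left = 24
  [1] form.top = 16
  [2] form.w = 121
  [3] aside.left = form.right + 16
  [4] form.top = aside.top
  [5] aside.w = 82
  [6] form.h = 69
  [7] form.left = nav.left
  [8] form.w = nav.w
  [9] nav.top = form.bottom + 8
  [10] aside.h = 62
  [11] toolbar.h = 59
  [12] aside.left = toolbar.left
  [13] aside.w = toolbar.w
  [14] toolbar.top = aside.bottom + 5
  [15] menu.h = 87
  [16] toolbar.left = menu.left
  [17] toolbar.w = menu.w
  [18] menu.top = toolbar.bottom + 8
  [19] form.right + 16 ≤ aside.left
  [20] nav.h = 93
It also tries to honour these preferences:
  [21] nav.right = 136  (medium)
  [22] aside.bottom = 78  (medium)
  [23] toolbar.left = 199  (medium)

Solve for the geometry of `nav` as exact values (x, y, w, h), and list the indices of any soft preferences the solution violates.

nav = (x=24, y=93, w=121, h=93)
violated soft preferences: 21, 23

1. nav.x = 24  [form.left = nav.left]
2. nav.w = 121  [form.w = nav.w]
3. nav.y = 93  [nav.top = form.bottom + 8]
4. nav.h = 93  [nav.h = 93]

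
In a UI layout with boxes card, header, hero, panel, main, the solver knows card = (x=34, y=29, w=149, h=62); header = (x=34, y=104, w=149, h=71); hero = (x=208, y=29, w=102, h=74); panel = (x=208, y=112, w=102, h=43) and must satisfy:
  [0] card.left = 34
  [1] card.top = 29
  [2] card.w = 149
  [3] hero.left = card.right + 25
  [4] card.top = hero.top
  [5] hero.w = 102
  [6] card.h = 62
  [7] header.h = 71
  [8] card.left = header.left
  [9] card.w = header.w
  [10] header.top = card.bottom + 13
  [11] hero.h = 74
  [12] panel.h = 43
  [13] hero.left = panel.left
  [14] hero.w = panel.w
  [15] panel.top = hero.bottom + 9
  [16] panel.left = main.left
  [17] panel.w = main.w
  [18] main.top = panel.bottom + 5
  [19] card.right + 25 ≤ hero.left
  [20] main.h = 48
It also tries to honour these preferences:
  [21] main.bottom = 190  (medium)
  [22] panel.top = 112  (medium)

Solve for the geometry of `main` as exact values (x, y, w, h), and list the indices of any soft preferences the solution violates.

1. main.x = 208  [panel.left = main.left]
2. main.w = 102  [panel.w = main.w]
3. main.y = 160  [main.top = panel.bottom + 5]
4. main.h = 48  [main.h = 48]

main = (x=208, y=160, w=102, h=48)
violated soft preferences: 21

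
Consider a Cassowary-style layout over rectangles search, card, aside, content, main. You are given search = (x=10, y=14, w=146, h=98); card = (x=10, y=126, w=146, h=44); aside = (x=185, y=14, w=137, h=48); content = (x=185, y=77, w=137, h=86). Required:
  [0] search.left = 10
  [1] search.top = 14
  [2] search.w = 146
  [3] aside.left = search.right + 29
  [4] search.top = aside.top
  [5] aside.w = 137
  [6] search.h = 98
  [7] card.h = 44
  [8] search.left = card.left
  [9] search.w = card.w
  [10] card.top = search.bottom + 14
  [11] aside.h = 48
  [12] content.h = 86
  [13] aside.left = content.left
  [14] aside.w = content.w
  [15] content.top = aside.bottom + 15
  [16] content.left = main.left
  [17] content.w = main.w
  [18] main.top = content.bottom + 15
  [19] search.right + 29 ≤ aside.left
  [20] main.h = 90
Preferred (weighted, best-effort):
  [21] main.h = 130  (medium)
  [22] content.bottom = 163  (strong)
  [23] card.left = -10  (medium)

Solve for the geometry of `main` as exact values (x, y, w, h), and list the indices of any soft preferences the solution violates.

main = (x=185, y=178, w=137, h=90)
violated soft preferences: 21, 23

1. main.x = 185  [content.left = main.left]
2. main.w = 137  [content.w = main.w]
3. main.y = 178  [main.top = content.bottom + 15]
4. main.h = 90  [main.h = 90]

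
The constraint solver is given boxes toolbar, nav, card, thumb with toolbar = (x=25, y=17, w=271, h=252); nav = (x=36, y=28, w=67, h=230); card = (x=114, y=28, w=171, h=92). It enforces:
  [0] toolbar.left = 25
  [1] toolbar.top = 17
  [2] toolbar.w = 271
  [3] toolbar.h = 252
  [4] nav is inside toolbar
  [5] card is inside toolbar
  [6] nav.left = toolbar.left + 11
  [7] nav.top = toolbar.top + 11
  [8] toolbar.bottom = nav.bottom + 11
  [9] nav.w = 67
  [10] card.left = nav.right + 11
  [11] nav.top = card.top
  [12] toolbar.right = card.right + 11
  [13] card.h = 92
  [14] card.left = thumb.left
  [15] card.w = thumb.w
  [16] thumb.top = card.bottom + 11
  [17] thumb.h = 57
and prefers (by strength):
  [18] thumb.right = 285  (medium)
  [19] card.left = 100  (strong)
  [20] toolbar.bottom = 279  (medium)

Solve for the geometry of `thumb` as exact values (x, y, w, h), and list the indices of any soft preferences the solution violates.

1. thumb.x = 114  [card.left = thumb.left]
2. thumb.w = 171  [card.w = thumb.w]
3. thumb.y = 131  [thumb.top = card.bottom + 11]
4. thumb.h = 57  [thumb.h = 57]

thumb = (x=114, y=131, w=171, h=57)
violated soft preferences: 19, 20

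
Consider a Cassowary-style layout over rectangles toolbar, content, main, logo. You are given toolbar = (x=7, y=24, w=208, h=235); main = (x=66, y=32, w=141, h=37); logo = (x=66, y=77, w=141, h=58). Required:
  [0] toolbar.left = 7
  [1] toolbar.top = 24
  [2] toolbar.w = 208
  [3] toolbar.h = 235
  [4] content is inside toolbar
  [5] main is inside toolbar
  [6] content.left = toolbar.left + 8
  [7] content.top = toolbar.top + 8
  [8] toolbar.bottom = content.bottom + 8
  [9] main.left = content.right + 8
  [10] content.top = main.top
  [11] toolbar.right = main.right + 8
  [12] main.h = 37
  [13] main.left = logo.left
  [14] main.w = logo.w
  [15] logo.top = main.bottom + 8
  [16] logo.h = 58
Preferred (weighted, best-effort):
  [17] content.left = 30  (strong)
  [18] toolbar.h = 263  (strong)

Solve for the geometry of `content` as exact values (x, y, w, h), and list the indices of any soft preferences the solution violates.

1. content.x = 15  [content.left = toolbar.left + 8]
2. content.y = 32  [content.top = toolbar.top + 8]
3. content.h = 219  [toolbar.bottom = content.bottom + 8]
4. content.w = 43  [main.left = content.right + 8]

content = (x=15, y=32, w=43, h=219)
violated soft preferences: 17, 18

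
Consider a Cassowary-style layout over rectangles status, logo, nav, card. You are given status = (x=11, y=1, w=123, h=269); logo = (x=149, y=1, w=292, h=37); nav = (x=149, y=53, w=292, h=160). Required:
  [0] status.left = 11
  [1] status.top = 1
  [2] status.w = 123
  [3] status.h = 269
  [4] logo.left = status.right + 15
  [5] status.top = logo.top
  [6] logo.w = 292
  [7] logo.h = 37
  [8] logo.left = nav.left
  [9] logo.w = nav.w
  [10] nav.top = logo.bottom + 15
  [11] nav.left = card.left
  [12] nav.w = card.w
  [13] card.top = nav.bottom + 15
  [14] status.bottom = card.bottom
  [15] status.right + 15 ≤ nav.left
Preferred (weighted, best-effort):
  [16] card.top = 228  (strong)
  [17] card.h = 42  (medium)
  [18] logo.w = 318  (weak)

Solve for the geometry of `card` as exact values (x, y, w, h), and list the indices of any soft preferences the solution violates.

card = (x=149, y=228, w=292, h=42)
violated soft preferences: 18

1. card.x = 149  [nav.left = card.left]
2. card.w = 292  [nav.w = card.w]
3. card.y = 228  [card.top = nav.bottom + 15]
4. card.h = 42  [status.bottom = card.bottom]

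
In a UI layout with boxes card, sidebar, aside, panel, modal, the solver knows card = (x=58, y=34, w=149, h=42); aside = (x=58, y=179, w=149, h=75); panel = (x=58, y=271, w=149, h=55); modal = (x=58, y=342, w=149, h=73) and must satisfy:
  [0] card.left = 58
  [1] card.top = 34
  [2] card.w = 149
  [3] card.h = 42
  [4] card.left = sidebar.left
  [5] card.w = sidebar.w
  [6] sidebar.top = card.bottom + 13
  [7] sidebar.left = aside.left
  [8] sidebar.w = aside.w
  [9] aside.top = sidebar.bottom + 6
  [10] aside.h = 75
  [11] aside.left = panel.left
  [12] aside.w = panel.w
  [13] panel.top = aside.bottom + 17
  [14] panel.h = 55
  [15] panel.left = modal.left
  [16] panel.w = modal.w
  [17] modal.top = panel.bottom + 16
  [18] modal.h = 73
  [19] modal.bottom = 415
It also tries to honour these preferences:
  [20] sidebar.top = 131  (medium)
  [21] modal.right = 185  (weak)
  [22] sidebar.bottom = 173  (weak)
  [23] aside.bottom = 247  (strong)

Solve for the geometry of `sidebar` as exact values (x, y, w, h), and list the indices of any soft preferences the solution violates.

1. sidebar.x = 58  [card.left = sidebar.left]
2. sidebar.w = 149  [card.w = sidebar.w]
3. sidebar.y = 89  [sidebar.top = card.bottom + 13]
4. sidebar.h = 84  [aside.top = sidebar.bottom + 6]

sidebar = (x=58, y=89, w=149, h=84)
violated soft preferences: 20, 21, 23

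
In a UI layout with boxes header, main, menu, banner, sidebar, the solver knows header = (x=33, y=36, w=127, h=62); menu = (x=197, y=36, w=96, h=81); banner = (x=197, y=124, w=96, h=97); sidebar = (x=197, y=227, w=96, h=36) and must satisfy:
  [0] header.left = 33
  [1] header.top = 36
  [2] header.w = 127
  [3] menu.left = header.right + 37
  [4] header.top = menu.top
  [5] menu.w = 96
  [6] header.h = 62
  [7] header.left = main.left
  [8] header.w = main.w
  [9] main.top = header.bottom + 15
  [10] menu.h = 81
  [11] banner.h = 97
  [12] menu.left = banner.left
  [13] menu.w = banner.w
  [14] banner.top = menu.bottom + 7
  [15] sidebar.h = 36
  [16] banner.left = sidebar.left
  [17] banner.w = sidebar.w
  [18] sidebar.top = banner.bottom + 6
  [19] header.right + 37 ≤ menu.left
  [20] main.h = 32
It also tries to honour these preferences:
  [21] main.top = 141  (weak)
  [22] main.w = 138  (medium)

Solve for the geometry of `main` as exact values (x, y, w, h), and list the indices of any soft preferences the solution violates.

1. main.x = 33  [header.left = main.left]
2. main.w = 127  [header.w = main.w]
3. main.y = 113  [main.top = header.bottom + 15]
4. main.h = 32  [main.h = 32]

main = (x=33, y=113, w=127, h=32)
violated soft preferences: 21, 22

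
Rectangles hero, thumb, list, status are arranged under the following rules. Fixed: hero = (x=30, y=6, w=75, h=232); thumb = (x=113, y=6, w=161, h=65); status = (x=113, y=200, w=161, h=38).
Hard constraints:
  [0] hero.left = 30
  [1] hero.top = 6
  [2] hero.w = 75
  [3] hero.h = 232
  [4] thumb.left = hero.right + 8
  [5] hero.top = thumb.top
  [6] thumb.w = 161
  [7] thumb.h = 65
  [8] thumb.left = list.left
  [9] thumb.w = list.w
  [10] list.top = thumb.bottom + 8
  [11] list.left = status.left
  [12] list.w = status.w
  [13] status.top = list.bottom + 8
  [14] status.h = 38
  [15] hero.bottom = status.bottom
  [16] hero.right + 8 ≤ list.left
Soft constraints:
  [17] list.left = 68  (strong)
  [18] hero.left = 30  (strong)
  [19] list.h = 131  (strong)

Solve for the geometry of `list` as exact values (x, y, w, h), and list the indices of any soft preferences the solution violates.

1. list.x = 113  [thumb.left = list.left]
2. list.w = 161  [thumb.w = list.w]
3. list.y = 79  [list.top = thumb.bottom + 8]
4. list.h = 113  [status.top = list.bottom + 8]

list = (x=113, y=79, w=161, h=113)
violated soft preferences: 17, 19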